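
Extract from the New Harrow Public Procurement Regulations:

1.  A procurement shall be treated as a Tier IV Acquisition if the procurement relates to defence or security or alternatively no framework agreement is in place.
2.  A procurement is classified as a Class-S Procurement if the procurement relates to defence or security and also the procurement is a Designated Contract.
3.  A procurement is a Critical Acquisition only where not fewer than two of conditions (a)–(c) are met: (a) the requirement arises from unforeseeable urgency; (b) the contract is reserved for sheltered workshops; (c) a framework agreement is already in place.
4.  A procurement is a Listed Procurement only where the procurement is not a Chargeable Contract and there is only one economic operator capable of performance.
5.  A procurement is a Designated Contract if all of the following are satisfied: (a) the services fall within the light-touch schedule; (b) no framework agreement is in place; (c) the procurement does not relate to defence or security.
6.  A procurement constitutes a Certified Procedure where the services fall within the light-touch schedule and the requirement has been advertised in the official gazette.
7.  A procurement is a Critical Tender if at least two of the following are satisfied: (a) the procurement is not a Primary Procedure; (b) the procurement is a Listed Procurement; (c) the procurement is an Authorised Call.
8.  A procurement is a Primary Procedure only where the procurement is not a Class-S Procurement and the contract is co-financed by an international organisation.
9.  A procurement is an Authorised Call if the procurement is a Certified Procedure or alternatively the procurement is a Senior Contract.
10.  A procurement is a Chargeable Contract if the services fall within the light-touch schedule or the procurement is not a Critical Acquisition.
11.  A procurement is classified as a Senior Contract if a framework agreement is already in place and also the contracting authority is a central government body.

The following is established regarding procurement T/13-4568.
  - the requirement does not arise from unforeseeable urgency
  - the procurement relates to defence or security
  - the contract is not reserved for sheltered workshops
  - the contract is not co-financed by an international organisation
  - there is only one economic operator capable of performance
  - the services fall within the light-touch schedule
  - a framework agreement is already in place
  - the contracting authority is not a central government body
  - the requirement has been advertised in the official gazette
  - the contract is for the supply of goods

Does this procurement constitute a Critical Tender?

Yes

paragraph 5 — Designated Contract: [the services fall within the light-touch schedule? yes] AND [no framework agreement is in place? no] AND [the procurement does not relate to defence or security? no] → not satisfied.
paragraph 2 — Class-S Procurement: [the procurement relates to defence or security? yes] AND [Designated Contract (paragraph 5)? no] → not satisfied.
paragraph 8 — Primary Procedure: [not a Class-S Procurement (paragraph 2)? yes] AND [the contract is co-financed by an international organisation? no] → not satisfied.
paragraph 3 — Critical Acquisition: the requirement arises from unforeseeable urgency? no; the contract is reserved for sheltered workshops? no; a framework agreement is already in place? yes — 1 of 3 hold (need ≥2) → not satisfied.
paragraph 10 — Chargeable Contract: [the services fall within the light-touch schedule? yes] OR [not a Critical Acquisition (paragraph 3)? yes] → satisfied.
paragraph 4 — Listed Procurement: [not a Chargeable Contract (paragraph 10)? no] AND [there is only one economic operator capable of performance? yes] → not satisfied.
paragraph 6 — Certified Procedure: [the services fall within the light-touch schedule? yes] AND [the requirement has been advertised in the official gazette? yes] → satisfied.
paragraph 11 — Senior Contract: [a framework agreement is already in place? yes] AND [the contracting authority is a central government body? no] → not satisfied.
paragraph 9 — Authorised Call: [Certified Procedure (paragraph 6)? yes] OR [Senior Contract (paragraph 11)? no] → satisfied.
paragraph 7 — Critical Tender: not a Primary Procedure (paragraph 8)? yes; Listed Procurement (paragraph 4)? no; Authorised Call (paragraph 9)? yes — 2 of 3 hold (need ≥2) → satisfied.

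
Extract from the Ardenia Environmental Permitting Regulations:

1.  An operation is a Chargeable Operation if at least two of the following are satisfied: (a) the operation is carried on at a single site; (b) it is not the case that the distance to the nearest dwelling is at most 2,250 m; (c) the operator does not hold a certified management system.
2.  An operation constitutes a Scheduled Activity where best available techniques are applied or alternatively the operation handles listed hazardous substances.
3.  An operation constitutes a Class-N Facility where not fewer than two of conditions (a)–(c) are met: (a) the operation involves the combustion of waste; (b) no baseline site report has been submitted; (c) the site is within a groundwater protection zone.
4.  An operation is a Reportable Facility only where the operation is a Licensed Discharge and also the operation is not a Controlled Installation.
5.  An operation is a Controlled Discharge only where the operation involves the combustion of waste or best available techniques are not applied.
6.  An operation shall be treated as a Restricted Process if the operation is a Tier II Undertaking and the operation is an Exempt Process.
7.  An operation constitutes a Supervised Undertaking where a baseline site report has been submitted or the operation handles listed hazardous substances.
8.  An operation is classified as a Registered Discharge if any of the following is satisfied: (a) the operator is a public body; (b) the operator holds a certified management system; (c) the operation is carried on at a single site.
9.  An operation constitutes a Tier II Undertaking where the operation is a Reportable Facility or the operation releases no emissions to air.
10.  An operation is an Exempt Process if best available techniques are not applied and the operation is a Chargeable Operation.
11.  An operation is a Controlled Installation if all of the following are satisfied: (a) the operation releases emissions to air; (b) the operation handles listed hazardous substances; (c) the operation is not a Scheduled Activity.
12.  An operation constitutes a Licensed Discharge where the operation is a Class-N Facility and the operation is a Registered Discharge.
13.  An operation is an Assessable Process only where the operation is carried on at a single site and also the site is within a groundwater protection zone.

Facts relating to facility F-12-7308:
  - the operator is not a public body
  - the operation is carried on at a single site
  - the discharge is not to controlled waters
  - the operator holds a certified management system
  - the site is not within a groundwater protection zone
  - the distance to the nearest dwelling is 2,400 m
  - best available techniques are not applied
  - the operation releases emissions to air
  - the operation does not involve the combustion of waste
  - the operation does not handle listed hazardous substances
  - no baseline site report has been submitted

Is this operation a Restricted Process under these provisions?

paragraph 3 — Class-N Facility: the operation involves the combustion of waste? no; no baseline site report has been submitted? yes; the site is within a groundwater protection zone? no — 1 of 3 hold (need ≥2) → not satisfied.
paragraph 8 — Registered Discharge: [the operator is a public body? no] OR [the operator holds a certified management system? yes] OR [the operation is carried on at a single site? yes] → satisfied.
paragraph 12 — Licensed Discharge: [Class-N Facility (paragraph 3)? no] AND [Registered Discharge (paragraph 8)? yes] → not satisfied.
paragraph 2 — Scheduled Activity: [best available techniques are applied? no] OR [the operation handles listed hazardous substances? no] → not satisfied.
paragraph 11 — Controlled Installation: [the operation releases emissions to air? yes] AND [the operation handles listed hazardous substances? no] AND [not a Scheduled Activity (paragraph 2)? yes] → not satisfied.
paragraph 4 — Reportable Facility: [Licensed Discharge (paragraph 12)? no] AND [not a Controlled Installation (paragraph 11)? yes] → not satisfied.
paragraph 9 — Tier II Undertaking: [Reportable Facility (paragraph 4)? no] OR [the operation releases no emissions to air? no] → not satisfied.
paragraph 1 — Chargeable Operation: the operation is carried on at a single site? yes; distance to the nearest dwelling: 2,400 m ≤ 2,250 m? no, so negated condition yes; the operator does not hold a certified management system? no — 2 of 3 hold (need ≥2) → satisfied.
paragraph 10 — Exempt Process: [best available techniques are not applied? yes] AND [Chargeable Operation (paragraph 1)? yes] → satisfied.
paragraph 6 — Restricted Process: [Tier II Undertaking (paragraph 9)? no] AND [Exempt Process (paragraph 10)? yes] → not satisfied.

No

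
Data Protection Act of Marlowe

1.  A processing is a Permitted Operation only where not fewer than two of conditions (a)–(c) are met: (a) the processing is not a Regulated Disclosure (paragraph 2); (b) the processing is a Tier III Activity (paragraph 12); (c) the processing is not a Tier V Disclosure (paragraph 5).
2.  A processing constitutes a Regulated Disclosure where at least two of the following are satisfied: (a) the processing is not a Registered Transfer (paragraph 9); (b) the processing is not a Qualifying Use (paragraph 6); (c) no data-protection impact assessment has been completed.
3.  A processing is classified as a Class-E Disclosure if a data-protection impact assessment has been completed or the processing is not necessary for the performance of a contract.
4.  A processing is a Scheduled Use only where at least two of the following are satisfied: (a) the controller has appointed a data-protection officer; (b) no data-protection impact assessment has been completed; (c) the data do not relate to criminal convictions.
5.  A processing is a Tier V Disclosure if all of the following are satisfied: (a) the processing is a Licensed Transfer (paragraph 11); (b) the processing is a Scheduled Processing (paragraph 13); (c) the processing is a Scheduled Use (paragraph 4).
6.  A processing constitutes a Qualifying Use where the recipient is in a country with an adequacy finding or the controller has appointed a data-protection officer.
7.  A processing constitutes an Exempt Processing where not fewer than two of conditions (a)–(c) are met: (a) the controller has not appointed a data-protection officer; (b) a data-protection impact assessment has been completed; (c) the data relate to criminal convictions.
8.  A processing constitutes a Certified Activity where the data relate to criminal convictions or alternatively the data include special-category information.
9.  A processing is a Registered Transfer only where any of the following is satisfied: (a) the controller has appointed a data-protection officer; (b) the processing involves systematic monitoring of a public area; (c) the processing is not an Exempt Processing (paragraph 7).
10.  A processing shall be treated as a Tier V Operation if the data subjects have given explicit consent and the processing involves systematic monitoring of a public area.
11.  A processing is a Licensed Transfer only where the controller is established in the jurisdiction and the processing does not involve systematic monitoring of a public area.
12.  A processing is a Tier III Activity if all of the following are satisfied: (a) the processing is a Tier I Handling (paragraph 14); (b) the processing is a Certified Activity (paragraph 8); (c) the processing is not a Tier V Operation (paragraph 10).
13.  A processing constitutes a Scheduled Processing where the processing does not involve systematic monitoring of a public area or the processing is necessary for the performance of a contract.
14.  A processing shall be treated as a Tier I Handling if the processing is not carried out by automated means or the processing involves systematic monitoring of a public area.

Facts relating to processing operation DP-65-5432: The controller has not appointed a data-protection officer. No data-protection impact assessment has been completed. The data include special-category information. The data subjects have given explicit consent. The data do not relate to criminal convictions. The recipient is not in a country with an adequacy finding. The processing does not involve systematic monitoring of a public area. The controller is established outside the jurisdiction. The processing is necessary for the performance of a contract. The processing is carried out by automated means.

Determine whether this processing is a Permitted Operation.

paragraph 7 — Exempt Processing: the controller has not appointed a data-protection officer? yes; a data-protection impact assessment has been completed? no; the data relate to criminal convictions? no — 1 of 3 hold (need ≥2) → not satisfied.
paragraph 9 — Registered Transfer: [the controller has appointed a data-protection officer? no] OR [the processing involves systematic monitoring of a public area? no] OR [not an Exempt Processing (paragraph 7)? yes] → satisfied.
paragraph 6 — Qualifying Use: [the recipient is in a country with an adequacy finding? no] OR [the controller has appointed a data-protection officer? no] → not satisfied.
paragraph 2 — Regulated Disclosure: not a Registered Transfer (paragraph 9)? no; not a Qualifying Use (paragraph 6)? yes; no data-protection impact assessment has been completed? yes — 2 of 3 hold (need ≥2) → satisfied.
paragraph 14 — Tier I Handling: [the processing is not carried out by automated means? no] OR [the processing involves systematic monitoring of a public area? no] → not satisfied.
paragraph 8 — Certified Activity: [the data relate to criminal convictions? no] OR [the data include special-category information? yes] → satisfied.
paragraph 10 — Tier V Operation: [the data subjects have given explicit consent? yes] AND [the processing involves systematic monitoring of a public area? no] → not satisfied.
paragraph 12 — Tier III Activity: [Tier I Handling (paragraph 14)? no] AND [Certified Activity (paragraph 8)? yes] AND [not a Tier V Operation (paragraph 10)? yes] → not satisfied.
paragraph 11 — Licensed Transfer: [the controller is established in the jurisdiction? no] AND [the processing does not involve systematic monitoring of a public area? yes] → not satisfied.
paragraph 13 — Scheduled Processing: [the processing does not involve systematic monitoring of a public area? yes] OR [the processing is necessary for the performance of a contract? yes] → satisfied.
paragraph 4 — Scheduled Use: the controller has appointed a data-protection officer? no; no data-protection impact assessment has been completed? yes; the data do not relate to criminal convictions? yes — 2 of 3 hold (need ≥2) → satisfied.
paragraph 5 — Tier V Disclosure: [Licensed Transfer (paragraph 11)? no] AND [Scheduled Processing (paragraph 13)? yes] AND [Scheduled Use (paragraph 4)? yes] → not satisfied.
paragraph 1 — Permitted Operation: not a Regulated Disclosure (paragraph 2)? no; Tier III Activity (paragraph 12)? no; not a Tier V Disclosure (paragraph 5)? yes — 1 of 3 hold (need ≥2) → not satisfied.

No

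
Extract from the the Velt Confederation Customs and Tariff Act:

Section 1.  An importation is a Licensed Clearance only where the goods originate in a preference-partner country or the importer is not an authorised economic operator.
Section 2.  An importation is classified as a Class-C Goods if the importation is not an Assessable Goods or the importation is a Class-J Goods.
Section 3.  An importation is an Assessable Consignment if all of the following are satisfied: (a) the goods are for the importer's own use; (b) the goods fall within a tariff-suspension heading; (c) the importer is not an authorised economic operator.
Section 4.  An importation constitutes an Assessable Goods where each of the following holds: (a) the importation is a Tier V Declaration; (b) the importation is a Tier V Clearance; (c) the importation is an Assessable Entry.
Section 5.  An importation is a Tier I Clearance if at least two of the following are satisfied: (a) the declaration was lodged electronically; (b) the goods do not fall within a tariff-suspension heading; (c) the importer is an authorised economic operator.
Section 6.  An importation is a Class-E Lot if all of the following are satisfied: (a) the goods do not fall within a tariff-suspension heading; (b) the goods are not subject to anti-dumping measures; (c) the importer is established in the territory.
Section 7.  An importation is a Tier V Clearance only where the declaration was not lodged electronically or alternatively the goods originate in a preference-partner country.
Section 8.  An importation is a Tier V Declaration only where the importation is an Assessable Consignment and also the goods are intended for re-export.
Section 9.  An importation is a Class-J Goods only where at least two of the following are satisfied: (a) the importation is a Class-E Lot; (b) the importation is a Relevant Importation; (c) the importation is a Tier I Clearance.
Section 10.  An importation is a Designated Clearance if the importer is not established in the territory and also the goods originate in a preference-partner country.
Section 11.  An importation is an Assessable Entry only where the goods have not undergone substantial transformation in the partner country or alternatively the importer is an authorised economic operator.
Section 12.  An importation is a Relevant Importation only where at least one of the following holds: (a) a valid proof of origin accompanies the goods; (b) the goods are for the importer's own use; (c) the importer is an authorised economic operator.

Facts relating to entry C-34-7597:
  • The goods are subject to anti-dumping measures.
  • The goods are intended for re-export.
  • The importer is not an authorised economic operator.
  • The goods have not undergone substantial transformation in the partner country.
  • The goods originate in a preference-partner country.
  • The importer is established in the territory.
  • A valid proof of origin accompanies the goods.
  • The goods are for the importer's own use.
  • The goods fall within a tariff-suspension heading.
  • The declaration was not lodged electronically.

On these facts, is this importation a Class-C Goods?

section 3 — Assessable Consignment: [the goods are for the importer's own use? yes] AND [the goods fall within a tariff-suspension heading? yes] AND [the importer is not an authorised economic operator? yes] → satisfied.
section 8 — Tier V Declaration: [Assessable Consignment (section 3)? yes] AND [the goods are intended for re-export? yes] → satisfied.
section 7 — Tier V Clearance: [the declaration was not lodged electronically? yes] OR [the goods originate in a preference-partner country? yes] → satisfied.
section 11 — Assessable Entry: [the goods have not undergone substantial transformation in the partner country? yes] OR [the importer is an authorised economic operator? no] → satisfied.
section 4 — Assessable Goods: [Tier V Declaration (section 8)? yes] AND [Tier V Clearance (section 7)? yes] AND [Assessable Entry (section 11)? yes] → satisfied.
section 6 — Class-E Lot: [the goods do not fall within a tariff-suspension heading? no] AND [the goods are not subject to anti-dumping measures? no] AND [the importer is established in the territory? yes] → not satisfied.
section 12 — Relevant Importation: [a valid proof of origin accompanies the goods? yes] OR [the goods are for the importer's own use? yes] OR [the importer is an authorised economic operator? no] → satisfied.
section 5 — Tier I Clearance: the declaration was lodged electronically? no; the goods do not fall within a tariff-suspension heading? no; the importer is an authorised economic operator? no — 0 of 3 hold (need ≥2) → not satisfied.
section 9 — Class-J Goods: Class-E Lot (section 6)? no; Relevant Importation (section 12)? yes; Tier I Clearance (section 5)? no — 1 of 3 hold (need ≥2) → not satisfied.
section 2 — Class-C Goods: [not an Assessable Goods (section 4)? no] OR [Class-J Goods (section 9)? no] → not satisfied.

No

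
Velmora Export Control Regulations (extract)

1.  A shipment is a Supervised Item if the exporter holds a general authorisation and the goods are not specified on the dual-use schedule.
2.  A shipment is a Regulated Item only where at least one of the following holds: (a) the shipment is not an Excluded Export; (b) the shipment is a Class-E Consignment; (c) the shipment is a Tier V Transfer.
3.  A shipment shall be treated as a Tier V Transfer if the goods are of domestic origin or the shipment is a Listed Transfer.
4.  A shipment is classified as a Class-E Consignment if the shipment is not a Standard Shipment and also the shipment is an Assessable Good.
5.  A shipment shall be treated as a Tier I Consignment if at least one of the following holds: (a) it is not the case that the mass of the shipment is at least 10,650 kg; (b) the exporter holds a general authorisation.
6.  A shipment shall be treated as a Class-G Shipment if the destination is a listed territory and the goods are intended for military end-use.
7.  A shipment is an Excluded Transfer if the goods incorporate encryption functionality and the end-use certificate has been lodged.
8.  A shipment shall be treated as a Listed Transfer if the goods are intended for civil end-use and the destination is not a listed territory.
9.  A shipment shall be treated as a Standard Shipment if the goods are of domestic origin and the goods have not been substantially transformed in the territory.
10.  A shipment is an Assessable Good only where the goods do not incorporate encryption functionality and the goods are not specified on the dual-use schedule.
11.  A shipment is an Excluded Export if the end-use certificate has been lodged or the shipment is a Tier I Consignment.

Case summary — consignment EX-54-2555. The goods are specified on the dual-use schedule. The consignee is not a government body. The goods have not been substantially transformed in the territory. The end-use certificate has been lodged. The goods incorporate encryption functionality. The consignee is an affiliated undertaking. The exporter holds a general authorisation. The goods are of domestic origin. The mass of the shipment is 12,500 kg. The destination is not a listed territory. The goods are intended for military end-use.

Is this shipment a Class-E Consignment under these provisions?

paragraph 9 — Standard Shipment: [the goods are of domestic origin? yes] AND [the goods have not been substantially transformed in the territory? yes] → satisfied.
paragraph 10 — Assessable Good: [the goods do not incorporate encryption functionality? no] AND [the goods are not specified on the dual-use schedule? no] → not satisfied.
paragraph 4 — Class-E Consignment: [not a Standard Shipment (paragraph 9)? no] AND [Assessable Good (paragraph 10)? no] → not satisfied.

No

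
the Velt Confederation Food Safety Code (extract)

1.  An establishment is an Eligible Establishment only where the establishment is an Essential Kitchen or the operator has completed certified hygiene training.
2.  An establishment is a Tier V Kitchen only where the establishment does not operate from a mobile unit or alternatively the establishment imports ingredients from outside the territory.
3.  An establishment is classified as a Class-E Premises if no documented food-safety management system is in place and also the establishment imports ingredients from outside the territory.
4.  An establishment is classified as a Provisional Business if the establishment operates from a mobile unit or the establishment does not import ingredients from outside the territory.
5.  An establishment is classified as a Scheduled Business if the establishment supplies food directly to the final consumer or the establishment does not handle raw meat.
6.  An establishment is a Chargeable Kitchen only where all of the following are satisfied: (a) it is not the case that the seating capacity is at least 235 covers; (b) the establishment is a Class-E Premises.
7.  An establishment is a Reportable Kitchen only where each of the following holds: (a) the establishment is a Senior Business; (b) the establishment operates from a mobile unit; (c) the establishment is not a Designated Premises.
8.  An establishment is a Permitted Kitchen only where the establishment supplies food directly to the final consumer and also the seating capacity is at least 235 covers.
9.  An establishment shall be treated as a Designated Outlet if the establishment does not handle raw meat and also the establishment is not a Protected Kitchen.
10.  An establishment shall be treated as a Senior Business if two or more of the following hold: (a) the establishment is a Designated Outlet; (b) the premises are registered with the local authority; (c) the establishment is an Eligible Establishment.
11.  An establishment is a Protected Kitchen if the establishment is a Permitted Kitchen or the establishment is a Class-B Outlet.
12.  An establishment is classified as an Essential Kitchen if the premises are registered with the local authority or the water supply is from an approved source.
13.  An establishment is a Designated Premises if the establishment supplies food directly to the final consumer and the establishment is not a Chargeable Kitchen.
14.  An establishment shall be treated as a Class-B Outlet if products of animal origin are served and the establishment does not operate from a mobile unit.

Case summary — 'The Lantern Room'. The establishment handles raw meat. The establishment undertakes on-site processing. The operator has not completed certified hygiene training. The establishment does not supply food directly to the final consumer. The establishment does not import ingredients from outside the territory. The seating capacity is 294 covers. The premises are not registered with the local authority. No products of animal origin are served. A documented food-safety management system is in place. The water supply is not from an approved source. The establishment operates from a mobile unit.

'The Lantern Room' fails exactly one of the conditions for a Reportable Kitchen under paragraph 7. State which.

Senior Business

paragraph 8 — Permitted Kitchen: [the establishment supplies food directly to the final consumer? no] AND [seating capacity: 294 covers ≥ 235 covers? yes] → not satisfied.
paragraph 14 — Class-B Outlet: [products of animal origin are served? no] AND [the establishment does not operate from a mobile unit? no] → not satisfied.
paragraph 11 — Protected Kitchen: [Permitted Kitchen (paragraph 8)? no] OR [Class-B Outlet (paragraph 14)? no] → not satisfied.
paragraph 9 — Designated Outlet: [the establishment does not handle raw meat? no] AND [not a Protected Kitchen (paragraph 11)? yes] → not satisfied.
paragraph 12 — Essential Kitchen: [the premises are registered with the local authority? no] OR [the water supply is from an approved source? no] → not satisfied.
paragraph 1 — Eligible Establishment: [Essential Kitchen (paragraph 12)? no] OR [the operator has completed certified hygiene training? no] → not satisfied.
paragraph 10 — Senior Business: Designated Outlet (paragraph 9)? no; the premises are registered with the local authority? no; Eligible Establishment (paragraph 1)? no — 0 of 3 hold (need ≥2) → not satisfied.
paragraph 3 — Class-E Premises: [no documented food-safety management system is in place? no] AND [the establishment imports ingredients from outside the territory? no] → not satisfied.
paragraph 6 — Chargeable Kitchen: [seating capacity: 294 covers ≥ 235 covers? yes, so negated condition no] AND [Class-E Premises (paragraph 3)? no] → not satisfied.
paragraph 13 — Designated Premises: [the establishment supplies food directly to the final consumer? no] AND [not a Chargeable Kitchen (paragraph 6)? yes] → not satisfied.
paragraph 7 — Reportable Kitchen: [Senior Business (paragraph 10)? no] AND [the establishment operates from a mobile unit? yes] AND [not a Designated Premises (paragraph 13)? yes] → not satisfied.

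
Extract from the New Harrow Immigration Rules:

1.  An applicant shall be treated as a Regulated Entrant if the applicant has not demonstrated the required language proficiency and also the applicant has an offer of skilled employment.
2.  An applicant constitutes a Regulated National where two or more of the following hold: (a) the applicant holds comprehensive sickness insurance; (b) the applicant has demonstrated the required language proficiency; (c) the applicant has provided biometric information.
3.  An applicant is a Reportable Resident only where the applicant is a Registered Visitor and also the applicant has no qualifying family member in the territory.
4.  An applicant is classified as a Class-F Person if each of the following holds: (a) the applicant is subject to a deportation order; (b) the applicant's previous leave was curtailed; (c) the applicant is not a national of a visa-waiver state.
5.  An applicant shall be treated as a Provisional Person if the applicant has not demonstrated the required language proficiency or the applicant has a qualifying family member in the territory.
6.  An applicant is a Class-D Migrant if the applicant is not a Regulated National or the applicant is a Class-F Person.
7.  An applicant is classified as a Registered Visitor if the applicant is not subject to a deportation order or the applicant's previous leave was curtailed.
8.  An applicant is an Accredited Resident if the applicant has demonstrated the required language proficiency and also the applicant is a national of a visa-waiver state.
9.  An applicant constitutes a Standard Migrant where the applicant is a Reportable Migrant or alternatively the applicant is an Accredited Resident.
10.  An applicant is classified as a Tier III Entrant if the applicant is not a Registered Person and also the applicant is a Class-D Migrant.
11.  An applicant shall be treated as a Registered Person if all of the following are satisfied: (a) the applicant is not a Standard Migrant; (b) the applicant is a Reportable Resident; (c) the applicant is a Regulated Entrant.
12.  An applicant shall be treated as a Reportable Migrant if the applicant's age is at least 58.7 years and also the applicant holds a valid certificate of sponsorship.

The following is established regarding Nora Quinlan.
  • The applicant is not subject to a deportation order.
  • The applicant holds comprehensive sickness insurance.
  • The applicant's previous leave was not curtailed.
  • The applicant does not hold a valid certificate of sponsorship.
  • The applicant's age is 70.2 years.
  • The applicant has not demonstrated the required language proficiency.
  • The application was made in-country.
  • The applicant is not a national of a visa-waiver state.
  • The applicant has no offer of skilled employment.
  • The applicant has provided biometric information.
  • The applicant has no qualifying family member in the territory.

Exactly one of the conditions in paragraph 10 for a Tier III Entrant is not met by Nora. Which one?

paragraph 12 — Reportable Migrant: [applicant's age: 70.2 years ≥ 58.7 years? yes] AND [the applicant holds a valid certificate of sponsorship? no] → not satisfied.
paragraph 8 — Accredited Resident: [the applicant has demonstrated the required language proficiency? no] AND [the applicant is a national of a visa-waiver state? no] → not satisfied.
paragraph 9 — Standard Migrant: [Reportable Migrant (paragraph 12)? no] OR [Accredited Resident (paragraph 8)? no] → not satisfied.
paragraph 7 — Registered Visitor: [the applicant is not subject to a deportation order? yes] OR [the applicant's previous leave was curtailed? no] → satisfied.
paragraph 3 — Reportable Resident: [Registered Visitor (paragraph 7)? yes] AND [the applicant has no qualifying family member in the territory? yes] → satisfied.
paragraph 1 — Regulated Entrant: [the applicant has not demonstrated the required language proficiency? yes] AND [the applicant has an offer of skilled employment? no] → not satisfied.
paragraph 11 — Registered Person: [not a Standard Migrant (paragraph 9)? yes] AND [Reportable Resident (paragraph 3)? yes] AND [Regulated Entrant (paragraph 1)? no] → not satisfied.
paragraph 2 — Regulated National: the applicant holds comprehensive sickness insurance? yes; the applicant has demonstrated the required language proficiency? no; the applicant has provided biometric information? yes — 2 of 3 hold (need ≥2) → satisfied.
paragraph 4 — Class-F Person: [the applicant is subject to a deportation order? no] AND [the applicant's previous leave was curtailed? no] AND [the applicant is not a national of a visa-waiver state? yes] → not satisfied.
paragraph 6 — Class-D Migrant: [not a Regulated National (paragraph 2)? no] OR [Class-F Person (paragraph 4)? no] → not satisfied.
paragraph 10 — Tier III Entrant: [not a Registered Person (paragraph 11)? yes] AND [Class-D Migrant (paragraph 6)? no] → not satisfied.

Class-D Migrant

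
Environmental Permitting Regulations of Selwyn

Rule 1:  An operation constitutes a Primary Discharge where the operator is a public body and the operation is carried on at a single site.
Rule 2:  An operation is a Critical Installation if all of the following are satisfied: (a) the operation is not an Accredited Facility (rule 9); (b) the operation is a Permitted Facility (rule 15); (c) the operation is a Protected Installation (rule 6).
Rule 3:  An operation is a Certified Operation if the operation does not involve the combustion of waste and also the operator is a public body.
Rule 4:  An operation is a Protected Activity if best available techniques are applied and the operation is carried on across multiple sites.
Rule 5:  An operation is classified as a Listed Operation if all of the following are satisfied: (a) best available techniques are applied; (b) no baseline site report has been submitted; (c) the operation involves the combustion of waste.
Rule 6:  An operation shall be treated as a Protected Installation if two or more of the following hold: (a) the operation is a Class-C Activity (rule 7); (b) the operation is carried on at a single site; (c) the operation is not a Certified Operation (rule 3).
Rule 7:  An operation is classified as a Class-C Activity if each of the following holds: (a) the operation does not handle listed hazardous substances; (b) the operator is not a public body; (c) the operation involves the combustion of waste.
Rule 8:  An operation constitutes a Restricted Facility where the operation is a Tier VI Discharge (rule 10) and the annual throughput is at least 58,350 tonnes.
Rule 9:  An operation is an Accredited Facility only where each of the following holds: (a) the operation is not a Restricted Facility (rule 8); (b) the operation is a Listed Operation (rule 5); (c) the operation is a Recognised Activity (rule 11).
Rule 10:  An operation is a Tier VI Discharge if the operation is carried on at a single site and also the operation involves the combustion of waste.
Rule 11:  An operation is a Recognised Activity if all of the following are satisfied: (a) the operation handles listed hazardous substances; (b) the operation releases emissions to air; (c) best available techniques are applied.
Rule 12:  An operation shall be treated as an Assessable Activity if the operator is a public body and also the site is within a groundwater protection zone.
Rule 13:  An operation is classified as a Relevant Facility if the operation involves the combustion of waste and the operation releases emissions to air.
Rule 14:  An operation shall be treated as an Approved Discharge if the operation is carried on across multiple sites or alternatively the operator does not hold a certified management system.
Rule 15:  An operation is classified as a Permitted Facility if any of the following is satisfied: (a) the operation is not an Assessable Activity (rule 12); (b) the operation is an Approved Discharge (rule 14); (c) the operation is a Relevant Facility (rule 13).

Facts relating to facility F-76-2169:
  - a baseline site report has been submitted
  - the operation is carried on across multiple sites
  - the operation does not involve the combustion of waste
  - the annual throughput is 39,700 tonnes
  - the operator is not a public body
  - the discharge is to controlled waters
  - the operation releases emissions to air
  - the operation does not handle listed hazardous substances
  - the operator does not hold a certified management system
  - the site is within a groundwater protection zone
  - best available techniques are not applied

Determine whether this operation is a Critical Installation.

No

rule 10 — Tier VI Discharge: [the operation is carried on at a single site? no] AND [the operation involves the combustion of waste? no] → not satisfied.
rule 8 — Restricted Facility: [Tier VI Discharge (rule 10)? no] AND [annual throughput: 39,700 tonnes ≥ 58,350 tonnes? no] → not satisfied.
rule 5 — Listed Operation: [best available techniques are applied? no] AND [no baseline site report has been submitted? no] AND [the operation involves the combustion of waste? no] → not satisfied.
rule 11 — Recognised Activity: [the operation handles listed hazardous substances? no] AND [the operation releases emissions to air? yes] AND [best available techniques are applied? no] → not satisfied.
rule 9 — Accredited Facility: [not a Restricted Facility (rule 8)? yes] AND [Listed Operation (rule 5)? no] AND [Recognised Activity (rule 11)? no] → not satisfied.
rule 12 — Assessable Activity: [the operator is a public body? no] AND [the site is within a groundwater protection zone? yes] → not satisfied.
rule 14 — Approved Discharge: [the operation is carried on across multiple sites? yes] OR [the operator does not hold a certified management system? yes] → satisfied.
rule 13 — Relevant Facility: [the operation involves the combustion of waste? no] AND [the operation releases emissions to air? yes] → not satisfied.
rule 15 — Permitted Facility: [not an Assessable Activity (rule 12)? yes] OR [Approved Discharge (rule 14)? yes] OR [Relevant Facility (rule 13)? no] → satisfied.
rule 7 — Class-C Activity: [the operation does not handle listed hazardous substances? yes] AND [the operator is not a public body? yes] AND [the operation involves the combustion of waste? no] → not satisfied.
rule 3 — Certified Operation: [the operation does not involve the combustion of waste? yes] AND [the operator is a public body? no] → not satisfied.
rule 6 — Protected Installation: Class-C Activity (rule 7)? no; the operation is carried on at a single site? no; not a Certified Operation (rule 3)? yes — 1 of 3 hold (need ≥2) → not satisfied.
rule 2 — Critical Installation: [not an Accredited Facility (rule 9)? yes] AND [Permitted Facility (rule 15)? yes] AND [Protected Installation (rule 6)? no] → not satisfied.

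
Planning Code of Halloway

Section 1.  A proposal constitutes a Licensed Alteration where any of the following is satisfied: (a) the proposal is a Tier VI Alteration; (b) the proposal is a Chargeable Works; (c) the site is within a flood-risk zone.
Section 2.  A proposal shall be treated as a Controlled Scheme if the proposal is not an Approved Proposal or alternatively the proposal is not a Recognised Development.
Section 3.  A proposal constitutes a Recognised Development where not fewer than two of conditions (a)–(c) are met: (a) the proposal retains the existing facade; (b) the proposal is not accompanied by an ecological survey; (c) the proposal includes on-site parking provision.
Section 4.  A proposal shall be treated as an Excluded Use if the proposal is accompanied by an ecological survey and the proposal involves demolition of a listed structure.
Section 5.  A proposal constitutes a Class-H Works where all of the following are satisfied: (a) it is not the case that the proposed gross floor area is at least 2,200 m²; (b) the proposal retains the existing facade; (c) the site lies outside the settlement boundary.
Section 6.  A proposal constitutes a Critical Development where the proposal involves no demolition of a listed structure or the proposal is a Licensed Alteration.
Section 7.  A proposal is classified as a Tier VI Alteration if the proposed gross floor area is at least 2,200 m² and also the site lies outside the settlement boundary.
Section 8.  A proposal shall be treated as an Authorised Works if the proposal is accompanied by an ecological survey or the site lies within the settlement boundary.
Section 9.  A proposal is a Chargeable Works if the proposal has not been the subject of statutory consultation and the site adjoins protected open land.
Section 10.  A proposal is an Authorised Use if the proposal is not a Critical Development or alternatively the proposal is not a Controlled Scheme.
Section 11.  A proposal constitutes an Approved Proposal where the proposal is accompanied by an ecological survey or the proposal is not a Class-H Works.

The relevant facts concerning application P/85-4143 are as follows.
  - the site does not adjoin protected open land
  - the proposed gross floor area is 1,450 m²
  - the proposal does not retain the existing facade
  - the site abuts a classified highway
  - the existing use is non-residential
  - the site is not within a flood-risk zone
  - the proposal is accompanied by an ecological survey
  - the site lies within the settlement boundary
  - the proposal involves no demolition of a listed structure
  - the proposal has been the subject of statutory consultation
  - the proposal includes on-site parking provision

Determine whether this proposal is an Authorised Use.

section 7 — Tier VI Alteration: [proposed gross floor area: 1,450 m² ≥ 2,200 m²? no] AND [the site lies outside the settlement boundary? no] → not satisfied.
section 9 — Chargeable Works: [the proposal has not been the subject of statutory consultation? no] AND [the site adjoins protected open land? no] → not satisfied.
section 1 — Licensed Alteration: [Tier VI Alteration (section 7)? no] OR [Chargeable Works (section 9)? no] OR [the site is within a flood-risk zone? no] → not satisfied.
section 6 — Critical Development: [the proposal involves no demolition of a listed structure? yes] OR [Licensed Alteration (section 1)? no] → satisfied.
section 5 — Class-H Works: [proposed gross floor area: 1,450 m² ≥ 2,200 m²? no, so negated condition yes] AND [the proposal retains the existing facade? no] AND [the site lies outside the settlement boundary? no] → not satisfied.
section 11 — Approved Proposal: [the proposal is accompanied by an ecological survey? yes] OR [not a Class-H Works (section 5)? yes] → satisfied.
section 3 — Recognised Development: the proposal retains the existing facade? no; the proposal is not accompanied by an ecological survey? no; the proposal includes on-site parking provision? yes — 1 of 3 hold (need ≥2) → not satisfied.
section 2 — Controlled Scheme: [not an Approved Proposal (section 11)? no] OR [not a Recognised Development (section 3)? yes] → satisfied.
section 10 — Authorised Use: [not a Critical Development (section 6)? no] OR [not a Controlled Scheme (section 2)? no] → not satisfied.

No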